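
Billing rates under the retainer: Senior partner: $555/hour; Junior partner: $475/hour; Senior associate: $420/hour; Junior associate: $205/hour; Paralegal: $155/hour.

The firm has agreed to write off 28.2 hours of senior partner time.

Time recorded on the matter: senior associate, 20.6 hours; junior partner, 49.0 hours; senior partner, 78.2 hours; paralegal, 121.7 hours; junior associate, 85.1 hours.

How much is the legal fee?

$95,986.00

Senior partner: 78.2 × $555 = $43,401.00
Junior partner: 49.0 × $475 = $23,275.00
Senior associate: 20.6 × $420 = $8,652.00
Junior associate: 85.1 × $205 = $17,445.50
Paralegal: 121.7 × $155 = $18,863.50
Subtotal: $111,637.00
Write-off: 28.2 × $555 = $15,651.00
Total: $111,637.00 − $15,651.00 = $95,986.00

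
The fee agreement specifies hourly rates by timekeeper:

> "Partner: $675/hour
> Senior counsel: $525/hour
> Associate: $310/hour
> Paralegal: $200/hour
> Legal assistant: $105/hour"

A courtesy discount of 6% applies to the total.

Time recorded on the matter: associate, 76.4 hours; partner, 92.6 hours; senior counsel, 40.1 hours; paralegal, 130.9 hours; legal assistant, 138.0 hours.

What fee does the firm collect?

$139,036.81

Partner: 92.6 × $675 = $62,505.00
Senior counsel: 40.1 × $525 = $21,052.50
Associate: 76.4 × $310 = $23,684.00
Paralegal: 130.9 × $200 = $26,180.00
Legal assistant: 138.0 × $105 = $14,490.00
Subtotal: $147,911.50
Less 6% discount: −$8,874.69
Total: $147,911.50 − $8,874.69 = $139,036.81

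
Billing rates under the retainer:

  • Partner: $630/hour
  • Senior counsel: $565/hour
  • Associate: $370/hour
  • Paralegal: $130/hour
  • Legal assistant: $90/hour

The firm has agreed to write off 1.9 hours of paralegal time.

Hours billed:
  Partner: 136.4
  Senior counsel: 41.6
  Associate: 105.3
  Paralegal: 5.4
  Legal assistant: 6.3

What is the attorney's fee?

$149,419.00

Partner: 136.4 × $630 = $85,932.00
Senior counsel: 41.6 × $565 = $23,504.00
Associate: 105.3 × $370 = $38,961.00
Paralegal: 5.4 × $130 = $702.00
Legal assistant: 6.3 × $90 = $567.00
Subtotal: $149,666.00
Write-off: 1.9 × $130 = $247.00
Total: $149,666.00 − $247.00 = $149,419.00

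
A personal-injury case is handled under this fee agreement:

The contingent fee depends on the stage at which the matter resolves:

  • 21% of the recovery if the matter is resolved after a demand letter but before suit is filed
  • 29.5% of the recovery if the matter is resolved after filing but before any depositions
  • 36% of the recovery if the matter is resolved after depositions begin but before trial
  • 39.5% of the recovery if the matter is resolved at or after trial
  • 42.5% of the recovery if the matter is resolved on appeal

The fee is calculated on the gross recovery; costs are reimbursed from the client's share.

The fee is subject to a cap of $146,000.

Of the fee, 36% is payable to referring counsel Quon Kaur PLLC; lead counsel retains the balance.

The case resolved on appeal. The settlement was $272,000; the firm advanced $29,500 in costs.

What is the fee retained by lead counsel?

$73,984.00

Fee base is the gross recovery, $272,000; costs are reimbursed separately.
The matter resolved on appeal, so the 42.5% rate applies.
$272,000 × 42.5% = $115,600.00
$115,600.00 is under the $146,000 cap.
Referral share: 36% of $115,600.00 = $41,616.00; lead counsel retains $115,600.00 − $41,616.00 = $73,984.00.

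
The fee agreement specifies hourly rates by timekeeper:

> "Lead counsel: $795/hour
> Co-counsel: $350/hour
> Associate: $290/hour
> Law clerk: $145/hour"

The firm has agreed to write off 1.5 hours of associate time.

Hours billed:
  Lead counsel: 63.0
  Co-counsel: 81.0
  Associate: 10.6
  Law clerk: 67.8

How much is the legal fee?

Lead counsel: 63.0 × $795 = $50,085.00
Co-counsel: 81.0 × $350 = $28,350.00
Associate: 10.6 × $290 = $3,074.00
Law clerk: 67.8 × $145 = $9,831.00
Subtotal: $91,340.00
Write-off: 1.5 × $290 = $435.00
Total: $91,340.00 − $435.00 = $90,905.00

$90,905.00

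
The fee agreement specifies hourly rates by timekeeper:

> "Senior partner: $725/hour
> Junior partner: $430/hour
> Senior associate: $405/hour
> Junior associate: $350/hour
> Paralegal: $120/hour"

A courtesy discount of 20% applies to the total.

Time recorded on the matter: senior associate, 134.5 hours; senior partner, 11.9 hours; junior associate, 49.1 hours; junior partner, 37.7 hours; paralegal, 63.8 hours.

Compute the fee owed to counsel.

$83,321.60

Senior partner: 11.9 × $725 = $8,627.50
Junior partner: 37.7 × $430 = $16,211.00
Senior associate: 134.5 × $405 = $54,472.50
Junior associate: 49.1 × $350 = $17,185.00
Paralegal: 63.8 × $120 = $7,656.00
Subtotal: $104,152.00
Less 20% discount: −$20,830.40
Total: $104,152.00 − $20,830.40 = $83,321.60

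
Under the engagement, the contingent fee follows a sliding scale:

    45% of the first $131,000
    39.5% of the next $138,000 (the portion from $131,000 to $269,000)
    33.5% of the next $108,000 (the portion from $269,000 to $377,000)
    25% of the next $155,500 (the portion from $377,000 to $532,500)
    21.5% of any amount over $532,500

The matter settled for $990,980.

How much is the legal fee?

$287,088.20

First $131,000 at 45% = $58,950.00
Next $138,000 at 39.5% = $54,510.00
Next $108,000 at 33.5% = $36,180.00
Next $155,500 at 25% = $38,875.00
Remaining $458,480 at 21.5% = $98,573.20
Fee: $58,950.00 + $54,510.00 + $36,180.00 + $38,875.00 + $98,573.20 = $287,088.20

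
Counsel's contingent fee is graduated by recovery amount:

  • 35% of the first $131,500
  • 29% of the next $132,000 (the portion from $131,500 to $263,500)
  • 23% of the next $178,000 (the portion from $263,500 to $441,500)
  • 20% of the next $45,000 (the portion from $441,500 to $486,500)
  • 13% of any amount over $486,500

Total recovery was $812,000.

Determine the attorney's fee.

First $131,500 at 35% = $46,025.00
Next $132,000 at 29% = $38,280.00
Next $178,000 at 23% = $40,940.00
Next $45,000 at 20% = $9,000.00
Remaining $325,500 at 13% = $42,315.00
Fee: $46,025.00 + $38,280.00 + $40,940.00 + $9,000.00 + $42,315.00 = $176,560.00

$176,560.00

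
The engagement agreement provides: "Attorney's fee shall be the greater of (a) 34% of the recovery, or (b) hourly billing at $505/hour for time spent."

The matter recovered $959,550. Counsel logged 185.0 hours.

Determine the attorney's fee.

$326,247.00

(a) 34% of $959,550 = $326,247.00
(b) 185.0 × $505 = $93,425.00
The greater is (a): $326,247.00.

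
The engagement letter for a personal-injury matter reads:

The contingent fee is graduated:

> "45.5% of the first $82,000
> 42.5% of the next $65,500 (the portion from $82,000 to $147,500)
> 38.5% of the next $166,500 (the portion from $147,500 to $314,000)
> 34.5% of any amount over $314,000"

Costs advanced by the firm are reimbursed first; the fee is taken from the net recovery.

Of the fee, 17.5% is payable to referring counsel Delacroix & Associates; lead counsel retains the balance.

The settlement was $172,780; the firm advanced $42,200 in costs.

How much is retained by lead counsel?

$47,814.11

Fee base (net of costs): $172,780 − $42,200 = $130,580
First $82,000 at 45.5% = $37,310.00
Remaining $48,580 at 42.5% = $20,646.50
Fee: $37,310.00 + $20,646.50 = $57,956.50
Referral share: 17.5% of $57,956.50 = $10,142.39; lead counsel retains $57,956.50 − $10,142.39 = $47,814.11.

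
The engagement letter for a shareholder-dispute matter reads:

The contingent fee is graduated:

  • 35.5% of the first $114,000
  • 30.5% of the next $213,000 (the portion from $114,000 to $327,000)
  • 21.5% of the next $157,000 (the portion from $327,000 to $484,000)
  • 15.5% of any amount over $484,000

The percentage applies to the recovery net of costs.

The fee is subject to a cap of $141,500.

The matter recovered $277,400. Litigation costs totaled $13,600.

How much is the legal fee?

Fee base (net of costs): $277,400 − $13,600 = $263,800
First $114,000 at 35.5% = $40,470.00
Remaining $149,800 at 30.5% = $45,689.00
Fee: $40,470.00 + $45,689.00 = $86,159.00
$86,159.00 is under the $141,500 cap.

$86,159.00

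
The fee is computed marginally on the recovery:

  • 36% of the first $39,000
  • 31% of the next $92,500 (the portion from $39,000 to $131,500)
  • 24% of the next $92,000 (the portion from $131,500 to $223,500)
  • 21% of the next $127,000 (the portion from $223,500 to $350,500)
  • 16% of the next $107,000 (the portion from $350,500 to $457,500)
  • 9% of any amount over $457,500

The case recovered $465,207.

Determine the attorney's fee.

$109,278.63

First $39,000 at 36% = $14,040.00
Next $92,500 at 31% = $28,675.00
Next $92,000 at 24% = $22,080.00
Next $127,000 at 21% = $26,670.00
Next $107,000 at 16% = $17,120.00
Remaining $7,707 at 9% = $693.63
Fee: $14,040.00 + $28,675.00 + $22,080.00 + $26,670.00 + $17,120.00 + $693.63 = $109,278.63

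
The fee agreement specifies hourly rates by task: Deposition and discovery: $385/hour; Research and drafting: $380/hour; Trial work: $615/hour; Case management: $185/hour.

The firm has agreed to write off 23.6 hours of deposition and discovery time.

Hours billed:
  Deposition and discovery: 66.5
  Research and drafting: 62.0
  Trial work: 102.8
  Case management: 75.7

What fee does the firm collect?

$117,303.00

Deposition and discovery: 66.5 × $385 = $25,602.50
Research and drafting: 62.0 × $380 = $23,560.00
Trial work: 102.8 × $615 = $63,222.00
Case management: 75.7 × $185 = $14,004.50
Subtotal: $126,389.00
Write-off: 23.6 × $385 = $9,086.00
Total: $126,389.00 − $9,086.00 = $117,303.00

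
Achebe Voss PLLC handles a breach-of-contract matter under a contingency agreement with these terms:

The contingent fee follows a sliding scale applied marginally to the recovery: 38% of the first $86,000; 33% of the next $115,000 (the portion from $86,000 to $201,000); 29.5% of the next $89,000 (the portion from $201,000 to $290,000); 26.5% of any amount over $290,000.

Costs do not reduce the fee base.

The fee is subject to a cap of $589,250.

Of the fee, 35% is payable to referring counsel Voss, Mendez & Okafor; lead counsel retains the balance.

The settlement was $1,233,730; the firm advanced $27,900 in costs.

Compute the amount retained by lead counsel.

$225,532.74

Fee base is the gross recovery, $1,233,730; costs are reimbursed separately.
First $86,000 at 38% = $32,680.00
Next $115,000 at 33% = $37,950.00
Next $89,000 at 29.5% = $26,255.00
Remaining $943,730 at 26.5% = $250,088.45
Fee: $32,680.00 + $37,950.00 + $26,255.00 + $250,088.45 = $346,973.45
$346,973.45 is under the $589,250 cap.
Referral share: 35% of $346,973.45 = $121,440.71; lead counsel retains $346,973.45 − $121,440.71 = $225,532.74.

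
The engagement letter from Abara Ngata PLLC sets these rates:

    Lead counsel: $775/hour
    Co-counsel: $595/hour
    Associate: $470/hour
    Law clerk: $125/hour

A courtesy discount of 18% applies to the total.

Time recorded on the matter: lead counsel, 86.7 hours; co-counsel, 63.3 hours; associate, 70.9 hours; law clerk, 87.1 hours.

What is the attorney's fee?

Lead counsel: 86.7 × $775 = $67,192.50
Co-counsel: 63.3 × $595 = $37,663.50
Associate: 70.9 × $470 = $33,323.00
Law clerk: 87.1 × $125 = $10,887.50
Subtotal: $149,066.50
Less 18% discount: −$26,831.97
Total: $149,066.50 − $26,831.97 = $122,234.53

$122,234.53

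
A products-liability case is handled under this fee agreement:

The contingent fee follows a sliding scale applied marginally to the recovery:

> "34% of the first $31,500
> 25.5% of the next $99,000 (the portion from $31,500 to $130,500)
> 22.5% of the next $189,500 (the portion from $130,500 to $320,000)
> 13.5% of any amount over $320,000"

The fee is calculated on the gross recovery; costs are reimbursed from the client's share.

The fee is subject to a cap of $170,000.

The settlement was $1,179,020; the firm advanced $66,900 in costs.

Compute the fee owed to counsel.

$170,000.00

Fee base is the gross recovery, $1,179,020; costs are reimbursed separately.
First $31,500 at 34% = $10,710.00
Next $99,000 at 25.5% = $25,245.00
Next $189,500 at 22.5% = $42,637.50
Remaining $859,020 at 13.5% = $115,967.70
Fee: $10,710.00 + $25,245.00 + $42,637.50 + $115,967.70 = $194,560.20
$194,560.20 exceeds the $170,000 cap, so the fee is capped at $170,000.00.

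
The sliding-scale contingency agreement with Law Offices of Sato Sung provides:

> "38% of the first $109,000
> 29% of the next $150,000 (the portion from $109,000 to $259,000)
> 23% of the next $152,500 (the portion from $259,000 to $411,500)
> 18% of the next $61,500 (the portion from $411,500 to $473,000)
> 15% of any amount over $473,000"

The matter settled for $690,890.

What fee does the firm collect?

$163,748.50

First $109,000 at 38% = $41,420.00
Next $150,000 at 29% = $43,500.00
Next $152,500 at 23% = $35,075.00
Next $61,500 at 18% = $11,070.00
Remaining $217,890 at 15% = $32,683.50
Fee: $41,420.00 + $43,500.00 + $35,075.00 + $11,070.00 + $32,683.50 = $163,748.50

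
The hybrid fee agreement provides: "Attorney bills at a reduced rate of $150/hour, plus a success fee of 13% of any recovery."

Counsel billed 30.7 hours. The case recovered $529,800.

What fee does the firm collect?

$73,479.00

Hourly: 30.7 × $150 = $4,605.00
Success fee: 13% of $529,800 = $68,874.00
Total: $4,605.00 + $68,874.00 = $73,479.00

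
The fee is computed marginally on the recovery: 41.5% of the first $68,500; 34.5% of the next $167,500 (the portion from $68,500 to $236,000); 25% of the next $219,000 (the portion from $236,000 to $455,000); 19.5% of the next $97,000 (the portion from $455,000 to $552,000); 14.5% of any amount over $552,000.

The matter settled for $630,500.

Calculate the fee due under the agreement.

$171,262.50

First $68,500 at 41.5% = $28,427.50
Next $167,500 at 34.5% = $57,787.50
Next $219,000 at 25% = $54,750.00
Next $97,000 at 19.5% = $18,915.00
Remaining $78,500 at 14.5% = $11,382.50
Fee: $28,427.50 + $57,787.50 + $54,750.00 + $18,915.00 + $11,382.50 = $171,262.50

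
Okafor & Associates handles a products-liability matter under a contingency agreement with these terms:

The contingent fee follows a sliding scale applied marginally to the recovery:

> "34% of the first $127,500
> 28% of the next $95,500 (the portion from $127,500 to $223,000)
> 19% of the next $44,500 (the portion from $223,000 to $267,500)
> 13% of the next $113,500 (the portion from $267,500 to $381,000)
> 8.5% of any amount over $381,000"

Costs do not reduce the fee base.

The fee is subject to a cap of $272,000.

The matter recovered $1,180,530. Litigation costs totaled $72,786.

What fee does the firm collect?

Fee base is the gross recovery, $1,180,530; costs are reimbursed separately.
First $127,500 at 34% = $43,350.00
Next $95,500 at 28% = $26,740.00
Next $44,500 at 19% = $8,455.00
Next $113,500 at 13% = $14,755.00
Remaining $799,530 at 8.5% = $67,960.05
Fee: $43,350.00 + $26,740.00 + $8,455.00 + $14,755.00 + $67,960.05 = $161,260.05
$161,260.05 is under the $272,000 cap.

$161,260.05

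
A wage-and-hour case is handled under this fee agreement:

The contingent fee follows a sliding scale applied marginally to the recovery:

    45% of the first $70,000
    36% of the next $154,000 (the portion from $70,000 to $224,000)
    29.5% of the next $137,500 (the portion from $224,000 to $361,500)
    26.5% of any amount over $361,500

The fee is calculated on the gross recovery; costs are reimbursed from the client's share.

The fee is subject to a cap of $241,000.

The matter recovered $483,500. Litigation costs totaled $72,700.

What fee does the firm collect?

$159,832.50

Fee base is the gross recovery, $483,500; costs are reimbursed separately.
First $70,000 at 45% = $31,500.00
Next $154,000 at 36% = $55,440.00
Next $137,500 at 29.5% = $40,562.50
Remaining $122,000 at 26.5% = $32,330.00
Fee: $31,500.00 + $55,440.00 + $40,562.50 + $32,330.00 = $159,832.50
$159,832.50 is under the $241,000 cap.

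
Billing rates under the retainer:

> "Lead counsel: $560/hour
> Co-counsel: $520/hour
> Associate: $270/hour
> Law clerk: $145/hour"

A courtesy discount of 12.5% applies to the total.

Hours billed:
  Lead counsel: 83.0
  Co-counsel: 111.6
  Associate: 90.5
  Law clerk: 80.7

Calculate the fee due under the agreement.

$123,067.44

Lead counsel: 83.0 × $560 = $46,480.00
Co-counsel: 111.6 × $520 = $58,032.00
Associate: 90.5 × $270 = $24,435.00
Law clerk: 80.7 × $145 = $11,701.50
Subtotal: $140,648.50
Less 12.5% discount: −$17,581.06
Total: $140,648.50 − $17,581.06 = $123,067.44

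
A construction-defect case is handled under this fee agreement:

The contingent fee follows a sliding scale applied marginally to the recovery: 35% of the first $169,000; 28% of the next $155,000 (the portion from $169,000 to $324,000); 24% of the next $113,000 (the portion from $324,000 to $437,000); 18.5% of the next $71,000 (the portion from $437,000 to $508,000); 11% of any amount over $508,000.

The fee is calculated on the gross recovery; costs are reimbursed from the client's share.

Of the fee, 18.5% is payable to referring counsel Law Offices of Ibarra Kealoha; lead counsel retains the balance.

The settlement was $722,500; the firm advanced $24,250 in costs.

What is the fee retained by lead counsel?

Fee base is the gross recovery, $722,500; costs are reimbursed separately.
First $169,000 at 35% = $59,150.00
Next $155,000 at 28% = $43,400.00
Next $113,000 at 24% = $27,120.00
Next $71,000 at 18.5% = $13,135.00
Remaining $214,500 at 11% = $23,595.00
Fee: $59,150.00 + $43,400.00 + $27,120.00 + $13,135.00 + $23,595.00 = $166,400.00
Referral share: 18.5% of $166,400.00 = $30,784.00; lead counsel retains $166,400.00 − $30,784.00 = $135,616.00.

$135,616.00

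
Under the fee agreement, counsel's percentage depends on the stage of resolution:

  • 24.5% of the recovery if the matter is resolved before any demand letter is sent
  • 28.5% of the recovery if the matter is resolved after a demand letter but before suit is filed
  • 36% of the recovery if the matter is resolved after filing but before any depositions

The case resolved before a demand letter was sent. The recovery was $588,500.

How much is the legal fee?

The matter resolved before a demand letter was sent, so the 24.5% rate applies.
$588,500 × 24.5% = $144,182.50

$144,182.50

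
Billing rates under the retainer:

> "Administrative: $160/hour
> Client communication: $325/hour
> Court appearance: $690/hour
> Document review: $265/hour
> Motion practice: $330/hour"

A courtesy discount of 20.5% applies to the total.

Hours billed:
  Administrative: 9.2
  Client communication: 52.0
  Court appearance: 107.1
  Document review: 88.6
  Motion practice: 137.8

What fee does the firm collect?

$128,173.08

Administrative: 9.2 × $160 = $1,472.00
Client communication: 52.0 × $325 = $16,900.00
Court appearance: 107.1 × $690 = $73,899.00
Document review: 88.6 × $265 = $23,479.00
Motion practice: 137.8 × $330 = $45,474.00
Subtotal: $161,224.00
Less 20.5% discount: −$33,050.92
Total: $161,224.00 − $33,050.92 = $128,173.08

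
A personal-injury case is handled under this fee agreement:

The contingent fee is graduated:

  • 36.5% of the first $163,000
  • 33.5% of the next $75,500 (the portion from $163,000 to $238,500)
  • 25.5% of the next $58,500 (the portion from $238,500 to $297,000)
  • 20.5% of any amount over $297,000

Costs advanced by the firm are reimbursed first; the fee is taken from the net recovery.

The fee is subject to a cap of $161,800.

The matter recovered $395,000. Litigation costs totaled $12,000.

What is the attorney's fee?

Fee base (net of costs): $395,000 − $12,000 = $383,000
First $163,000 at 36.5% = $59,495.00
Next $75,500 at 33.5% = $25,292.50
Next $58,500 at 25.5% = $14,917.50
Remaining $86,000 at 20.5% = $17,630.00
Fee: $59,495.00 + $25,292.50 + $14,917.50 + $17,630.00 = $117,335.00
$117,335.00 is under the $161,800 cap.

$117,335.00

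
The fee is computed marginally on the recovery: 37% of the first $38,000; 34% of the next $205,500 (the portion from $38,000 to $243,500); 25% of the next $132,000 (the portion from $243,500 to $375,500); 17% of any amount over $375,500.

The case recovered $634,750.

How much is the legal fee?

$161,002.50

First $38,000 at 37% = $14,060.00
Next $205,500 at 34% = $69,870.00
Next $132,000 at 25% = $33,000.00
Remaining $259,250 at 17% = $44,072.50
Fee: $14,060.00 + $69,870.00 + $33,000.00 + $44,072.50 = $161,002.50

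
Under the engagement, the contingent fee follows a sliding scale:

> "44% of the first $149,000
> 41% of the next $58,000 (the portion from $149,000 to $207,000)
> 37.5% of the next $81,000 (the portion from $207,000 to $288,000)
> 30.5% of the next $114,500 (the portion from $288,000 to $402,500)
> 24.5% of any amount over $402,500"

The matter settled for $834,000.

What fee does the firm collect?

$260,355.00

First $149,000 at 44% = $65,560.00
Next $58,000 at 41% = $23,780.00
Next $81,000 at 37.5% = $30,375.00
Next $114,500 at 30.5% = $34,922.50
Remaining $431,500 at 24.5% = $105,717.50
Fee: $65,560.00 + $23,780.00 + $30,375.00 + $34,922.50 + $105,717.50 = $260,355.00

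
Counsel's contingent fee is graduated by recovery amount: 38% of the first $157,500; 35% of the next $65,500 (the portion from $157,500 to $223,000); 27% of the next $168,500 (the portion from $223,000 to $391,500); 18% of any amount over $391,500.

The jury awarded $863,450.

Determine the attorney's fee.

First $157,500 at 38% = $59,850.00
Next $65,500 at 35% = $22,925.00
Next $168,500 at 27% = $45,495.00
Remaining $471,950 at 18% = $84,951.00
Fee: $59,850.00 + $22,925.00 + $45,495.00 + $84,951.00 = $213,221.00

$213,221.00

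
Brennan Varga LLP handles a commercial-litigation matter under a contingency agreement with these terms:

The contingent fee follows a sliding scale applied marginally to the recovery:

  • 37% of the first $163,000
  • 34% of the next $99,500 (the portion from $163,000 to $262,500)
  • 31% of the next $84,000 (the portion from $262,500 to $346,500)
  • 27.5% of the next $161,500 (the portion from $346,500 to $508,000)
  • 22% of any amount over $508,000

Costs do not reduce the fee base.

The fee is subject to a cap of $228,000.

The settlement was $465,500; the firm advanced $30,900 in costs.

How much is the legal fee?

Fee base is the gross recovery, $465,500; costs are reimbursed separately.
First $163,000 at 37% = $60,310.00
Next $99,500 at 34% = $33,830.00
Next $84,000 at 31% = $26,040.00
Remaining $119,000 at 27.5% = $32,725.00
Fee: $60,310.00 + $33,830.00 + $26,040.00 + $32,725.00 = $152,905.00
$152,905.00 is under the $228,000 cap.

$152,905.00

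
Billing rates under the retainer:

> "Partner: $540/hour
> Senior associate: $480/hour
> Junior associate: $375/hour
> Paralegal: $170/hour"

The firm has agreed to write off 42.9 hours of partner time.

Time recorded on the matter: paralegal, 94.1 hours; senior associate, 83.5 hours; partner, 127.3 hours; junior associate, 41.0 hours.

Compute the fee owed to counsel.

$117,028.00

Partner: 127.3 × $540 = $68,742.00
Senior associate: 83.5 × $480 = $40,080.00
Junior associate: 41.0 × $375 = $15,375.00
Paralegal: 94.1 × $170 = $15,997.00
Subtotal: $140,194.00
Write-off: 42.9 × $540 = $23,166.00
Total: $140,194.00 − $23,166.00 = $117,028.00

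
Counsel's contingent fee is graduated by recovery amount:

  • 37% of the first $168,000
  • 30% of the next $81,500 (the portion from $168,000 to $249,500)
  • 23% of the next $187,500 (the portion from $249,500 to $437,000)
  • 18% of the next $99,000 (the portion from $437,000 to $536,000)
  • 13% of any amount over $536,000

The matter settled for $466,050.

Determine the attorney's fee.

$134,964.00

First $168,000 at 37% = $62,160.00
Next $81,500 at 30% = $24,450.00
Next $187,500 at 23% = $43,125.00
Remaining $29,050 at 18% = $5,229.00
Fee: $62,160.00 + $24,450.00 + $43,125.00 + $5,229.00 = $134,964.00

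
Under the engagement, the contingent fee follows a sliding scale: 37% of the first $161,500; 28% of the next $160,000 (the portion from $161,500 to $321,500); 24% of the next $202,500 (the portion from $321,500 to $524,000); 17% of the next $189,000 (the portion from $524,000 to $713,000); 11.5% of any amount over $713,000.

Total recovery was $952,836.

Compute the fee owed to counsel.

First $161,500 at 37% = $59,755.00
Next $160,000 at 28% = $44,800.00
Next $202,500 at 24% = $48,600.00
Next $189,000 at 17% = $32,130.00
Remaining $239,836 at 11.5% = $27,581.14
Fee: $59,755.00 + $44,800.00 + $48,600.00 + $32,130.00 + $27,581.14 = $212,866.14

$212,866.14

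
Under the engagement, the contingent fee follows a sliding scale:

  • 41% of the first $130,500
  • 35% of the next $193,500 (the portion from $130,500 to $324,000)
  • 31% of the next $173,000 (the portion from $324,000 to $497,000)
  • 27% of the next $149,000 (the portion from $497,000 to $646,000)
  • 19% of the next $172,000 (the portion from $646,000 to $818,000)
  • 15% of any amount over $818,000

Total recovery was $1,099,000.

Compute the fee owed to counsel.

$289,920.00

First $130,500 at 41% = $53,505.00
Next $193,500 at 35% = $67,725.00
Next $173,000 at 31% = $53,630.00
Next $149,000 at 27% = $40,230.00
Next $172,000 at 19% = $32,680.00
Remaining $281,000 at 15% = $42,150.00
Fee: $53,505.00 + $67,725.00 + $53,630.00 + $40,230.00 + $32,680.00 + $42,150.00 = $289,920.00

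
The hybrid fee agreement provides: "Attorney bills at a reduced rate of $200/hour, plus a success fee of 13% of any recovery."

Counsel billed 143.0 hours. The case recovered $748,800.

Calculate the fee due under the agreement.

Hourly: 143.0 × $200 = $28,600.00
Success fee: 13% of $748,800 = $97,344.00
Total: $28,600.00 + $97,344.00 = $125,944.00

$125,944.00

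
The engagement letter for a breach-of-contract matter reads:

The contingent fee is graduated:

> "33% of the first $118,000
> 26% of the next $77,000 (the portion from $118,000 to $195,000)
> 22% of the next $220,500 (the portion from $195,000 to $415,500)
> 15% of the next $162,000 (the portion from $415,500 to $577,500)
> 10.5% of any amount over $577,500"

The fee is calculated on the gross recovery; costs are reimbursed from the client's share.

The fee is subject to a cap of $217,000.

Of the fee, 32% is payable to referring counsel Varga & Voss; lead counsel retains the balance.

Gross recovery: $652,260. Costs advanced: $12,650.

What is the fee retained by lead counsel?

$94,941.46

Fee base is the gross recovery, $652,260; costs are reimbursed separately.
First $118,000 at 33% = $38,940.00
Next $77,000 at 26% = $20,020.00
Next $220,500 at 22% = $48,510.00
Next $162,000 at 15% = $24,300.00
Remaining $74,760 at 10.5% = $7,849.80
Fee: $38,940.00 + $20,020.00 + $48,510.00 + $24,300.00 + $7,849.80 = $139,619.80
$139,619.80 is under the $217,000 cap.
Referral share: 32% of $139,619.80 = $44,678.34; lead counsel retains $139,619.80 − $44,678.34 = $94,941.46.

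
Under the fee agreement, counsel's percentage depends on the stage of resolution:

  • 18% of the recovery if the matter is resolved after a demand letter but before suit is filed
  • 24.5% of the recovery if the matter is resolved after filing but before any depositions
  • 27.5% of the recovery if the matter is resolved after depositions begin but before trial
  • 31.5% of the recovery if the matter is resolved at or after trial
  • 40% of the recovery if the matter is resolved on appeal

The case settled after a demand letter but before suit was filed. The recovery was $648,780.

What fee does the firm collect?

$116,780.40

The matter settled after a demand letter but before suit was filed, so the 18% rate applies.
$648,780 × 18% = $116,780.40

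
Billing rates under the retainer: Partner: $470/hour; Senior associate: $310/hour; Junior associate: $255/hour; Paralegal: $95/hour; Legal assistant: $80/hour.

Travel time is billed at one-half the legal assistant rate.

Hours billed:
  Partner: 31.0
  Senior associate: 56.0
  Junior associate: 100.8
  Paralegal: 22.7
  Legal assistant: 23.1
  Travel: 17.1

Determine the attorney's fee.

$62,322.50

Partner: 31.0 × $470 = $14,570.00
Senior associate: 56.0 × $310 = $17,360.00
Junior associate: 100.8 × $255 = $25,704.00
Paralegal: 22.7 × $95 = $2,156.50
Legal assistant: 23.1 × $80 = $1,848.00
Subtotal: $14,570.00 + $17,360.00 + $25,704.00 + $2,156.50 + $1,848.00 = $61,638.50
Travel: 17.1 × ($80 ÷ 2) = 17.1 × $40.00 = $684.00
Total: $61,638.50 + $684.00 = $62,322.50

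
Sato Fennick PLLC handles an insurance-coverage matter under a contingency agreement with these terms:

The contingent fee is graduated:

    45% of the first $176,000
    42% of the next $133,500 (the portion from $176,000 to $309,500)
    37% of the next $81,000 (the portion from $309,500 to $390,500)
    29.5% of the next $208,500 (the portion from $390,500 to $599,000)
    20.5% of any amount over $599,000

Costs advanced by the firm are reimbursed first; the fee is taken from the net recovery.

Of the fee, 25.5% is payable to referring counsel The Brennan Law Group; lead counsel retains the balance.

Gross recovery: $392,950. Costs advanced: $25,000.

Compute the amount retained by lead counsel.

Fee base (net of costs): $392,950 − $25,000 = $367,950
First $176,000 at 45% = $79,200.00
Next $133,500 at 42% = $56,070.00
Remaining $58,450 at 37% = $21,626.50
Fee: $79,200.00 + $56,070.00 + $21,626.50 = $156,896.50
Referral share: 25.5% of $156,896.50 = $40,008.61; lead counsel retains $156,896.50 − $40,008.61 = $116,887.89.

$116,887.89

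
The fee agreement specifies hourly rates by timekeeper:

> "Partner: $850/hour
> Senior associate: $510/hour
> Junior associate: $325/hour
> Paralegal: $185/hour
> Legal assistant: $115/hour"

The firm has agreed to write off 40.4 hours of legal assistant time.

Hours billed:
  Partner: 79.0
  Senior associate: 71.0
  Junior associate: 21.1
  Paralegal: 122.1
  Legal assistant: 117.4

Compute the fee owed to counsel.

Partner: 79.0 × $850 = $67,150.00
Senior associate: 71.0 × $510 = $36,210.00
Junior associate: 21.1 × $325 = $6,857.50
Paralegal: 122.1 × $185 = $22,588.50
Legal assistant: 117.4 × $115 = $13,501.00
Subtotal: $146,307.00
Write-off: 40.4 × $115 = $4,646.00
Total: $146,307.00 − $4,646.00 = $141,661.00

$141,661.00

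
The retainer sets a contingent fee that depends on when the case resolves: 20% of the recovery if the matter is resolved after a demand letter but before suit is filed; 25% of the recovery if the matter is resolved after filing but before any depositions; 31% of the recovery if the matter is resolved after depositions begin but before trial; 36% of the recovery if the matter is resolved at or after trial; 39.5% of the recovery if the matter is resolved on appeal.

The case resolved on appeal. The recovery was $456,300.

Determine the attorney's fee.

$180,238.50

The matter resolved on appeal, so the 39.5% rate applies.
$456,300 × 39.5% = $180,238.50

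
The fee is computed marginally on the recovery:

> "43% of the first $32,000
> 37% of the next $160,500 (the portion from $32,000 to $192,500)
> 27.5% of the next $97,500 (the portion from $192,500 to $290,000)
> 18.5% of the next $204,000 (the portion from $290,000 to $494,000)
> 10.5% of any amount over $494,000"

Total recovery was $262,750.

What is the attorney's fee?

$92,463.75

First $32,000 at 43% = $13,760.00
Next $160,500 at 37% = $59,385.00
Remaining $70,250 at 27.5% = $19,318.75
Fee: $13,760.00 + $59,385.00 + $19,318.75 = $92,463.75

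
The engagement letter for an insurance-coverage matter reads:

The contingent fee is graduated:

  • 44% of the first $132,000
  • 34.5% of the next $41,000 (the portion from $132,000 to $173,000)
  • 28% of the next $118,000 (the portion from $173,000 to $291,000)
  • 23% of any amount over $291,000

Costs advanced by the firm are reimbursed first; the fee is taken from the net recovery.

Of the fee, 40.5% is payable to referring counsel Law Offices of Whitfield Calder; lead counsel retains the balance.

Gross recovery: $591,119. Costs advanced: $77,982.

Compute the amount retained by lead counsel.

Fee base (net of costs): $591,119 − $77,982 = $513,137
First $132,000 at 44% = $58,080.00
Next $41,000 at 34.5% = $14,145.00
Next $118,000 at 28% = $33,040.00
Remaining $222,137 at 23% = $51,091.51
Fee: $58,080.00 + $14,145.00 + $33,040.00 + $51,091.51 = $156,356.51
Referral share: 40.5% of $156,356.51 = $63,324.39; lead counsel retains $156,356.51 − $63,324.39 = $93,032.12.

$93,032.12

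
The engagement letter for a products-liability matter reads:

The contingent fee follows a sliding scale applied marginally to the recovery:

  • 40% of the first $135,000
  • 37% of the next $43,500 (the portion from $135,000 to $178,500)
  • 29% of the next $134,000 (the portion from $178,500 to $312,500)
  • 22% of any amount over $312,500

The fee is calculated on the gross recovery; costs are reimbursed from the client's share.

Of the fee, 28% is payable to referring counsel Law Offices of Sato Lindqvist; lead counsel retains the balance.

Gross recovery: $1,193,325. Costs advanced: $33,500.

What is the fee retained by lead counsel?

Fee base is the gross recovery, $1,193,325; costs are reimbursed separately.
First $135,000 at 40% = $54,000.00
Next $43,500 at 37% = $16,095.00
Next $134,000 at 29% = $38,860.00
Remaining $880,825 at 22% = $193,781.50
Fee: $54,000.00 + $16,095.00 + $38,860.00 + $193,781.50 = $302,736.50
Referral share: 28% of $302,736.50 = $84,766.22; lead counsel retains $302,736.50 − $84,766.22 = $217,970.28.

$217,970.28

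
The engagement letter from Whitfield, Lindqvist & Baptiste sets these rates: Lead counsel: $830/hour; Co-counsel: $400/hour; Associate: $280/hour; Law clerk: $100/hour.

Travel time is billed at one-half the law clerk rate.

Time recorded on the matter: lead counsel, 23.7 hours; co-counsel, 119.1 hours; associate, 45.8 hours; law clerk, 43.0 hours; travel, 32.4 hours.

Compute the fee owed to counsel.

Lead counsel: 23.7 × $830 = $19,671.00
Co-counsel: 119.1 × $400 = $47,640.00
Associate: 45.8 × $280 = $12,824.00
Law clerk: 43.0 × $100 = $4,300.00
Subtotal: $19,671.00 + $47,640.00 + $12,824.00 + $4,300.00 = $84,435.00
Travel: 32.4 × ($100 ÷ 2) = 32.4 × $50.00 = $1,620.00
Total: $84,435.00 + $1,620.00 = $86,055.00

$86,055.00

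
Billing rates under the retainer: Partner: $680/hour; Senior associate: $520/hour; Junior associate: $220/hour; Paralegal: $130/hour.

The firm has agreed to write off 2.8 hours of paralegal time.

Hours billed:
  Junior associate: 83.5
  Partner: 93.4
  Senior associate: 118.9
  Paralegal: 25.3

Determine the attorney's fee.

$146,635.00

Partner: 93.4 × $680 = $63,512.00
Senior associate: 118.9 × $520 = $61,828.00
Junior associate: 83.5 × $220 = $18,370.00
Paralegal: 25.3 × $130 = $3,289.00
Subtotal: $146,999.00
Write-off: 2.8 × $130 = $364.00
Total: $146,999.00 − $364.00 = $146,635.00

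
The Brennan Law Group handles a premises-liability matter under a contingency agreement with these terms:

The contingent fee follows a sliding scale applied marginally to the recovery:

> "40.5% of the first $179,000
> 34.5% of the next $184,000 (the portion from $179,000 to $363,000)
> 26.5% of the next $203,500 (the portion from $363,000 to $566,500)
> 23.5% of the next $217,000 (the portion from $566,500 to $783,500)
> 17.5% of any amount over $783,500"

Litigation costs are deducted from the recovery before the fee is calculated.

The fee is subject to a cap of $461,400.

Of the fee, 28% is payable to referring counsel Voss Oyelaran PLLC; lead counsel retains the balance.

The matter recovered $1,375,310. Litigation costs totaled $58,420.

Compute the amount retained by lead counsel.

$240,653.34

Fee base (net of costs): $1,375,310 − $58,420 = $1,316,890
First $179,000 at 40.5% = $72,495.00
Next $184,000 at 34.5% = $63,480.00
Next $203,500 at 26.5% = $53,927.50
Next $217,000 at 23.5% = $50,995.00
Remaining $533,390 at 17.5% = $93,343.25
Fee: $72,495.00 + $63,480.00 + $53,927.50 + $50,995.00 + $93,343.25 = $334,240.75
$334,240.75 is under the $461,400 cap.
Referral share: 28% of $334,240.75 = $93,587.41; lead counsel retains $334,240.75 − $93,587.41 = $240,653.34.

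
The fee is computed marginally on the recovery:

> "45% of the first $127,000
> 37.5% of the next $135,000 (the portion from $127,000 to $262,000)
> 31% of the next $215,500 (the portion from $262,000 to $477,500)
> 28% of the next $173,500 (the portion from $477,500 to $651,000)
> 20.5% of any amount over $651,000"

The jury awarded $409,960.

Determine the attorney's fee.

First $127,000 at 45% = $57,150.00
Next $135,000 at 37.5% = $50,625.00
Remaining $147,960 at 31% = $45,867.60
Fee: $57,150.00 + $50,625.00 + $45,867.60 = $153,642.60

$153,642.60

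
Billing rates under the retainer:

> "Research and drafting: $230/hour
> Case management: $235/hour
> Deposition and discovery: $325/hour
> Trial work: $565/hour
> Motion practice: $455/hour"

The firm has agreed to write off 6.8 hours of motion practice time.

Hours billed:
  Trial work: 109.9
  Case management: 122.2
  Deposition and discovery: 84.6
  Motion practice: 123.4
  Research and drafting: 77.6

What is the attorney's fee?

$189,206.50

Research and drafting: 77.6 × $230 = $17,848.00
Case management: 122.2 × $235 = $28,717.00
Deposition and discovery: 84.6 × $325 = $27,495.00
Trial work: 109.9 × $565 = $62,093.50
Motion practice: 123.4 × $455 = $56,147.00
Subtotal: $192,300.50
Write-off: 6.8 × $455 = $3,094.00
Total: $192,300.50 − $3,094.00 = $189,206.50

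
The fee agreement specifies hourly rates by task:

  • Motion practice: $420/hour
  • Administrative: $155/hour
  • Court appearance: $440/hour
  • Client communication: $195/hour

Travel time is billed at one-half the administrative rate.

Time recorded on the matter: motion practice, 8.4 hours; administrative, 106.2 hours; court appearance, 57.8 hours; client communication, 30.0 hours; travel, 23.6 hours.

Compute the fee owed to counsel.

Motion practice: 8.4 × $420 = $3,528.00
Administrative: 106.2 × $155 = $16,461.00
Court appearance: 57.8 × $440 = $25,432.00
Client communication: 30.0 × $195 = $5,850.00
Subtotal: $3,528.00 + $16,461.00 + $25,432.00 + $5,850.00 = $51,271.00
Travel: 23.6 × ($155 ÷ 2) = 23.6 × $77.50 = $1,829.00
Total: $51,271.00 + $1,829.00 = $53,100.00

$53,100.00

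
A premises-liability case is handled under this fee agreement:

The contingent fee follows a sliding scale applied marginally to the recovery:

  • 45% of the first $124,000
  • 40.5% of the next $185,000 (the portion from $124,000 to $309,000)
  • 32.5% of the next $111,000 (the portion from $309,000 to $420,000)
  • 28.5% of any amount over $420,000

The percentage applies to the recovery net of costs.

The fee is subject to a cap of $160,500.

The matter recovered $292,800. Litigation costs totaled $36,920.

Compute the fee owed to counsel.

Fee base (net of costs): $292,800 − $36,920 = $255,880
First $124,000 at 45% = $55,800.00
Remaining $131,880 at 40.5% = $53,411.40
Fee: $55,800.00 + $53,411.40 = $109,211.40
$109,211.40 is under the $160,500 cap.

$109,211.40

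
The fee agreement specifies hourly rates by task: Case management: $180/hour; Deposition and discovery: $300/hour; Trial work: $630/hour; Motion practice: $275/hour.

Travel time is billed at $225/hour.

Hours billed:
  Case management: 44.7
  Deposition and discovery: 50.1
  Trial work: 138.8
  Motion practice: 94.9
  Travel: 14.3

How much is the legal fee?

$139,835.00

Case management: 44.7 × $180 = $8,046.00
Deposition and discovery: 50.1 × $300 = $15,030.00
Trial work: 138.8 × $630 = $87,444.00
Motion practice: 94.9 × $275 = $26,097.50
Subtotal: $8,046.00 + $15,030.00 + $87,444.00 + $26,097.50 = $136,617.50
Travel: 14.3 × $225 = $3,217.50
Total: $136,617.50 + $3,217.50 = $139,835.00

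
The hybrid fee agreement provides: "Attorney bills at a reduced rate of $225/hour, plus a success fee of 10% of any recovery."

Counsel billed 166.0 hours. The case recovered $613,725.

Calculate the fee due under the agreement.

Hourly: 166.0 × $225 = $37,350.00
Success fee: 10% of $613,725 = $61,372.50
Total: $37,350.00 + $61,372.50 = $98,722.50

$98,722.50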